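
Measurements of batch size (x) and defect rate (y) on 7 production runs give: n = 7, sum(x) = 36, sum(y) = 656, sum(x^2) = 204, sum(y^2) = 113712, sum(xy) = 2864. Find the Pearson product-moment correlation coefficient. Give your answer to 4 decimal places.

-0.5136

Numerator: nΣxy − (Σx)(Σy) = 7·2864 − (36)(656) = -3568
Denominator: √[(nΣx²−(Σx)²)(nΣy²−(Σy)²)]
  nΣx²−(Σx)² = 7·204 − 1296 = 132;  nΣy²−(Σy)² = 7·113712 − 430336 = 365648
  √(132·365648) = √48265536 = 6947.3402
r = -3568 / 6947.3402 = -0.5136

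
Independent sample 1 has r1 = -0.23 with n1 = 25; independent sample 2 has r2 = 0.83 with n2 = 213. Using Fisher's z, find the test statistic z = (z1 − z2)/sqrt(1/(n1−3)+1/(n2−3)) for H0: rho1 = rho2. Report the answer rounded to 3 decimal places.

z1 = atanh(-0.23) = -0.234189,  z2 = atanh(0.83) = 1.188136
SE = √(1/(n1−3) + 1/(n2−3)) = √(1/22 + 1/210) = √(0.0454545 + 0.0047619) = √0.0502164 = 0.224090
z = (z1 − z2)/SE = (-0.234189 − 1.188136) / 0.224090 = -1.422325 / 0.224090 = -6.347

-6.347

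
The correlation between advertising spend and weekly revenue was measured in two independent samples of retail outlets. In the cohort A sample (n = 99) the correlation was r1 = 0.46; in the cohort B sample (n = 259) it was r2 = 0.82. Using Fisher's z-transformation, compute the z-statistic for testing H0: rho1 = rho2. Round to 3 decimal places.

Fisher z-transforms: z1 = atanh(0.46) = 0.497311, z2 = atanh(0.82) = 1.156817; difference d = -0.659506
Var(d) = 1/96 + 1/256 = 0.0104167 + 0.0039062 = 0.0143229
z = d/√Var(d) = -0.659506 / √0.0143229 = -0.659506 / 0.119678 = -5.511

-5.511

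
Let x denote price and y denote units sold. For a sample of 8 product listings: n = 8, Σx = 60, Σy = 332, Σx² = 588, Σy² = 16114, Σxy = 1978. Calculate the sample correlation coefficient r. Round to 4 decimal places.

-0.9018

Numerator: nΣxy − (Σx)(Σy) = 8·1978 − (60)(332) = -4096
Denominator: √[(nΣx²−(Σx)²)(nΣy²−(Σy)²)]
  nΣx²−(Σx)² = 8·588 − 3600 = 1104;  nΣy²−(Σy)² = 8·16114 − 110224 = 18688
  √(1104·18688) = √20631552 = 4542.1968
r = -4096 / 4542.1968 = -0.9018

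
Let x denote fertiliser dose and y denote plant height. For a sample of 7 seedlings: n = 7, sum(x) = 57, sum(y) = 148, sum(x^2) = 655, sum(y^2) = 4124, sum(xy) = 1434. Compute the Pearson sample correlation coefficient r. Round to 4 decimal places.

S_xy = nΣxy − ΣxΣy = 7·1434 − 57·148 = 10038 − 8436 = 1602
S_xx = nΣx² − (Σx)² = 7·655 − 57² = 4585 − 3249 = 1336
S_yy = nΣy² − (Σy)² = 7·4124 − 148² = 28868 − 21904 = 6964
r = S_xy / √(S_xx·S_yy) = 1602 / √(1336·6964) = 1602 / √9303904 = 1602 / 3050.2302 = 0.5252

0.5252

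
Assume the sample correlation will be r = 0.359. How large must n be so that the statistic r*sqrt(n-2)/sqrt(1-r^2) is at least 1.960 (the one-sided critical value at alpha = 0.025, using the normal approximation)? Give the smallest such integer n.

28

Need r·√(n−2)/√(1−r²) ≥ 1.960
√(n−2) ≥ 1.960·√(1−0.128881) / 0.359 = 1.960·0.933338 / 0.359 = 5.0957
n−2 ≥ 25.9662  ⇒  n ≥ 27.9662
Smallest integer n = 28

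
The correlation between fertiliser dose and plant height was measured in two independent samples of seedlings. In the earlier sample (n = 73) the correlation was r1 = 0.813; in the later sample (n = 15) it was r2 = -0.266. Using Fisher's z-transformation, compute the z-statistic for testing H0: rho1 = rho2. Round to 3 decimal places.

4.508

Fisher z-transforms: z1 = atanh(0.813) = 1.135815, z2 = atanh(-0.266) = -0.272554; difference d = 1.408369
Var(d) = 1/70 + 1/12 = 0.0142857 + 0.0833333 = 0.0976190
z = d/√Var(d) = 1.408369 / √0.0976190 = 1.408369 / 0.312440 = 4.508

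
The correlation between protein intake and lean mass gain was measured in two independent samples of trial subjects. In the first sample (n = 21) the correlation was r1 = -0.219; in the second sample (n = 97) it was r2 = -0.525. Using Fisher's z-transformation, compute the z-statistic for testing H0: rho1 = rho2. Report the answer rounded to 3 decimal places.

z1 = atanh(-0.219) = -0.222605,  z2 = atanh(-0.525) = -0.583217
SE = √(1/(n1−3) + 1/(n2−3)) = √(1/18 + 1/94) = √(0.0555556 + 0.0106383) = √0.0661939 = 0.257282
z = (z1 − z2)/SE = (-0.222605 − (-0.583217)) / 0.257282 = 0.360612 / 0.257282 = 1.402

1.402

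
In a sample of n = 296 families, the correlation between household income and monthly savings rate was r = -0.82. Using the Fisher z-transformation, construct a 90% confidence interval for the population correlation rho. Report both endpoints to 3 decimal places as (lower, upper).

z_r = atanh(-0.82) = -1.156817;  SE = 1/√(n−3) = 1/√293 = 0.058421
z-limits: -1.156817 ± 1.645·0.058421 = -1.156817 ± 0.096103 = [-1.252920, -1.060714]
ρ-limits: (tanh -1.252920, tanh -1.060714) = (-0.849, -0.786)

(-0.849, -0.786)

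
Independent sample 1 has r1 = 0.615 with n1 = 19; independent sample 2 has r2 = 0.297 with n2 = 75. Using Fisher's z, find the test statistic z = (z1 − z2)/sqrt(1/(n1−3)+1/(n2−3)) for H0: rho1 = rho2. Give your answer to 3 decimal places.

1.486

z1 = atanh(0.615) = 0.716923,  z2 = atanh(0.297) = 0.306226
SE = √(1/(n1−3) + 1/(n2−3)) = √(1/16 + 1/72) = √(0.0625000 + 0.0138889) = √0.0763889 = 0.276385
z = (z1 − z2)/SE = (0.716923 − 0.306226) / 0.276385 = 0.410697 / 0.276385 = 1.486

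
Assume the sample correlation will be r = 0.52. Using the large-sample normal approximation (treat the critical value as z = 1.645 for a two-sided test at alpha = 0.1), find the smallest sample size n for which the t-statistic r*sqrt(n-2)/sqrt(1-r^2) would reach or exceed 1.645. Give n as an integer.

Need r·√(n−2)/√(1−r²) ≥ 1.645
√(n−2) ≥ 1.645·√(1−0.2704) / 0.52 = 1.645·0.854166 / 0.52 = 2.7021
n−2 ≥ 7.3013  ⇒  n ≥ 9.3013
Smallest integer n = 10

10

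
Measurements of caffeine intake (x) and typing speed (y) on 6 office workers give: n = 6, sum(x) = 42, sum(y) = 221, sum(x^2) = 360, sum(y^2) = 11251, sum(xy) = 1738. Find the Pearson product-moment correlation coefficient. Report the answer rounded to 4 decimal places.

0.4215

Numerator: nΣxy − (Σx)(Σy) = 6·1738 − (42)(221) = 1146
Denominator: √[(nΣx²−(Σx)²)(nΣy²−(Σy)²)]
  nΣx²−(Σx)² = 6·360 − 1764 = 396;  nΣy²−(Σy)² = 6·11251 − 48841 = 18665
  √(396·18665) = √7391340 = 2718.7019
r = 1146 / 2718.7019 = 0.4215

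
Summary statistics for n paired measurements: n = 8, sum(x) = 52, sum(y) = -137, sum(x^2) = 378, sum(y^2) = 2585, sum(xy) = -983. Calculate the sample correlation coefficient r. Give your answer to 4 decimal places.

-0.9463

S_xy = nΣxy − ΣxΣy = 8·(-983) − 52·(-137) = -7864 − (-7124) = -740
S_xx = nΣx² − (Σx)² = 8·378 − 52² = 3024 − 2704 = 320
S_yy = nΣy² − (Σy)² = 8·2585 − (-137)² = 20680 − 18769 = 1911
r = S_xy / √(S_xx·S_yy) = -740 / √(320·1911) = -740 / √611520 = -740 / 781.9974 = -0.9463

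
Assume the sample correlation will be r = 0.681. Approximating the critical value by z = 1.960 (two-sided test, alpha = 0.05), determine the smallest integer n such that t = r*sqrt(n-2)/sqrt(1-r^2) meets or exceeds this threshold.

7

Need r·√(n−2)/√(1−r²) ≥ 1.960
√(n−2) ≥ 1.960·√(1−0.463761) / 0.681 = 1.960·0.732283 / 0.681 = 2.1076
n−2 ≥ 4.4420  ⇒  n ≥ 6.4420
Smallest integer n = 7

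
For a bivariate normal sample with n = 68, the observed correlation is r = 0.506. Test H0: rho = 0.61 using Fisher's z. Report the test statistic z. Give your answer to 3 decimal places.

z_r = atanh(0.506) = 0.557338,  z_0 = atanh(0.61) = 0.708921
SE = 1/√(n−3) = 1/√65 = 0.124035
z = (z_r − z_0)/SE = (0.557338 − 0.708921) / 0.124035 = -0.151583 / 0.124035 = -1.222

-1.222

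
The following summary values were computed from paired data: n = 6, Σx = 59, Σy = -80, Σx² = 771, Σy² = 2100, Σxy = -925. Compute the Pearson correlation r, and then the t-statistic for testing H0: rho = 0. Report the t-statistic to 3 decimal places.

-0.656

S_xy = nΣxy − ΣxΣy = 6·(-925) − 59·(-80) = -5550 − (-4720) = -830
S_xx = nΣx² − (Σx)² = 6·771 − 59² = 4626 − 3481 = 1145
S_yy = nΣy² − (Σy)² = 6·2100 − (-80)² = 12600 − 6400 = 6200
r = S_xy / √(S_xx·S_yy) = -830 / √(1145·6200) = -830 / √7099000 = -830 / 2664.3949 = -0.3115
t = r·√(n−2)/√(1−r²) = -0.3115·√4 / √(1−0.097032) = -0.623000 / 0.950246 = -0.656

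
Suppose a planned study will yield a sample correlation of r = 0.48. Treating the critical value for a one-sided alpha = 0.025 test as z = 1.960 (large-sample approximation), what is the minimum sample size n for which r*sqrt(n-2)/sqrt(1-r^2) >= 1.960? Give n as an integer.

15

Need r·√(n−2)/√(1−r²) ≥ 1.960
√(n−2) ≥ 1.960·√(1−0.2304) / 0.48 = 1.960·0.877268 / 0.48 = 3.5822
n−2 ≥ 12.8322  ⇒  n ≥ 14.8322
Smallest integer n = 15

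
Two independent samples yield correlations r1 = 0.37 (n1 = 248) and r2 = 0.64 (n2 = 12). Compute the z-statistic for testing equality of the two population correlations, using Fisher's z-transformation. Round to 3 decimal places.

-1.089

Fisher z-transforms: z1 = atanh(0.37) = 0.388423, z2 = atanh(0.64) = 0.758174; difference d = -0.369751
Var(d) = 1/245 + 1/9 = 0.0040816 + 0.1111111 = 0.1151927
z = d/√Var(d) = -0.369751 / √0.1151927 = -0.369751 / 0.339401 = -1.089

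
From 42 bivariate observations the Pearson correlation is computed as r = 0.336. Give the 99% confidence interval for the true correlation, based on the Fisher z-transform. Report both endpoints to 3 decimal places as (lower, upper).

(-0.063, 0.642)

Fisher z: z_r = atanh(r) = ½·ln((1+0.336)/(1−0.336)) = 0.349577
SE(z) = 1/√(n−3) = 1/√39 = 0.160128
99% ⇒ z* = 2.576; margin = 2.576·0.160128 = 0.412490
CI on z-scale: (-0.062913, 0.762067)
Back-transform: tanh(-0.062913) = -0.062830, tanh(0.762067) = 0.642293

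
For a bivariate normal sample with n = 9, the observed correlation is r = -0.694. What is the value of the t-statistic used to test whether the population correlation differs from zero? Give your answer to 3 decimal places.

-2.550

1 − r² = 1 − 0.481636 = 0.518364;  √(1−r²) = 0.719975
√(n−2) = √7 = 2.645751
t = r·√(n−2)/√(1−r²) = -0.694 · 2.645751 / 0.719975 = -2.550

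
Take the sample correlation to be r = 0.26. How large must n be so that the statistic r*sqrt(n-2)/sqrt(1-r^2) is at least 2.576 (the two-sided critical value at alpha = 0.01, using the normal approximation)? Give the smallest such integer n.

Need r·√(n−2)/√(1−r²) ≥ 2.576
√(n−2) ≥ 2.576·√(1−0.0676) / 0.26 = 2.576·0.965609 / 0.26 = 9.5670
n−2 ≥ 91.5275  ⇒  n ≥ 93.5275
Smallest integer n = 94

94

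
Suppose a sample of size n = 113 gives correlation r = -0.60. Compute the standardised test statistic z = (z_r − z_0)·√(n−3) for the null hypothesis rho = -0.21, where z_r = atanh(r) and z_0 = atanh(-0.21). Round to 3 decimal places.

-5.034

z_r = atanh(-0.60) = -0.693147,  z_0 = atanh(-0.21) = -0.213171
SE = 1/√(n−3) = 1/√110 = 0.095346
z = (z_r − z_0)/SE = (-0.693147 − (-0.213171)) / 0.095346 = -0.479976 / 0.095346 = -5.034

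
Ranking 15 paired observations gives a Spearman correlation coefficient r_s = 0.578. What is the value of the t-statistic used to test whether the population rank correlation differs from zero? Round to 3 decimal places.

t = r_s·√(n−2) / √(1−r_s²) with r_s = 0.578, n = 15
  = 0.578·√13 / √(1 − 0.334084)
  = 0.578·3.605551 / 0.816037
  = 2.084008 / 0.816037 = 2.554

2.554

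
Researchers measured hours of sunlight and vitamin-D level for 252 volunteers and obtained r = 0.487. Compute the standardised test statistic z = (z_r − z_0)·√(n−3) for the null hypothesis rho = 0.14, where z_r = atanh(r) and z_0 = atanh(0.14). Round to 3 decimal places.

6.173

z_r = atanh(0.487) = 0.532120,  z_0 = atanh(0.14) = 0.140926
SE = 1/√(n−3) = 1/√249 = 0.063372
z = (z_r − z_0)/SE = (0.532120 − 0.140926) / 0.063372 = 0.391194 / 0.063372 = 6.173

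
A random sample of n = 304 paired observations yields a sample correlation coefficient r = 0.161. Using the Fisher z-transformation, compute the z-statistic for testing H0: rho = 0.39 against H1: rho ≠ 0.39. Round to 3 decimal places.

-4.327

z_r = atanh(0.161) = 0.162413,  z_0 = atanh(0.39) = 0.411800
SE = 1/√(n−3) = 1/√301 = 0.057639
z = (z_r − z_0)/SE = (0.162413 − 0.411800) / 0.057639 = -0.249387 / 0.057639 = -4.327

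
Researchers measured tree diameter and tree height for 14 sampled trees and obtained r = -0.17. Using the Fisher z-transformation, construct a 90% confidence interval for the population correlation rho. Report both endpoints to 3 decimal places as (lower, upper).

z_r = atanh(-0.17) = -0.171667;  SE = 1/√(n−3) = 1/√11 = 0.301511
z-limits: -0.171667 ± 1.645·0.301511 = -0.171667 ± 0.495986 = [-0.667653, 0.324319]
ρ-limits: (tanh -0.667653, tanh 0.324319) = (-0.583, 0.313)

(-0.583, 0.313)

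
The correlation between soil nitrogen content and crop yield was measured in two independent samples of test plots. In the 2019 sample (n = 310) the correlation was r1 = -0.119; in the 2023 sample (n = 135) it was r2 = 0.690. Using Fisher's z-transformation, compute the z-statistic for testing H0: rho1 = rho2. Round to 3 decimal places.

-9.296

Fisher z-transforms: z1 = atanh(-0.119) = -0.119567, z2 = atanh(0.690) = 0.847956; difference d = -0.967523
Var(d) = 1/307 + 1/132 = 0.0032573 + 0.0075758 = 0.0108331
z = d/√Var(d) = -0.967523 / √0.0108331 = -0.967523 / 0.104082 = -9.296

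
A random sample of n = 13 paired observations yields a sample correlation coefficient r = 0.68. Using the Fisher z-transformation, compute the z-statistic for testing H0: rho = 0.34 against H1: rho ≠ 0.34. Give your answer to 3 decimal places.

1.502

z_r = atanh(0.68) = 0.829114,  z_0 = atanh(0.34) = 0.354093
SE = 1/√(n−3) = 1/√10 = 0.316228
z = (z_r − z_0)/SE = (0.829114 − 0.354093) / 0.316228 = 0.475021 / 0.316228 = 1.502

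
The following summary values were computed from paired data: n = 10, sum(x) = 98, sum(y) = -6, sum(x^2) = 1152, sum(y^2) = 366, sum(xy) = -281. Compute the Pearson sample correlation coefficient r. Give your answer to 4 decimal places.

S_xy = nΣxy − ΣxΣy = 10·(-281) − 98·(-6) = -2810 − (-588) = -2222
S_xx = nΣx² − (Σx)² = 10·1152 − 98² = 11520 − 9604 = 1916
S_yy = nΣy² − (Σy)² = 10·366 − (-6)² = 3660 − 36 = 3624
r = S_xy / √(S_xx·S_yy) = -2222 / √(1916·3624) = -2222 / √6943584 = -2222 / 2635.0681 = -0.8432

-0.8432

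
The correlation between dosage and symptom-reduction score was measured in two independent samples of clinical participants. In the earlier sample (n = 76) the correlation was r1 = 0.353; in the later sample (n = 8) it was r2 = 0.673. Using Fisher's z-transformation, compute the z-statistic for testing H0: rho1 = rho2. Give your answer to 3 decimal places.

Fisher z-transforms: z1 = atanh(0.353) = 0.368867, z2 = atanh(0.673) = 0.816207; difference d = -0.447340
Var(d) = 1/73 + 1/5 = 0.0136986 + 0.2000000 = 0.2136986
z = d/√Var(d) = -0.447340 / √0.2136986 = -0.447340 / 0.462275 = -0.968

-0.968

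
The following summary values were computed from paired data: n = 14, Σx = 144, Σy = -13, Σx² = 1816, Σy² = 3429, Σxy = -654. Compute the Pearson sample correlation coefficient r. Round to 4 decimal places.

S_xy = nΣxy − ΣxΣy = 14·(-654) − 144·(-13) = -9156 − (-1872) = -7284
S_xx = nΣx² − (Σx)² = 14·1816 − 144² = 25424 − 20736 = 4688
S_yy = nΣy² − (Σy)² = 14·3429 − (-13)² = 48006 − 169 = 47837
r = S_xy / √(S_xx·S_yy) = -7284 / √(4688·47837) = -7284 / √224259856 = -7284 / 14975.3082 = -0.4864

-0.4864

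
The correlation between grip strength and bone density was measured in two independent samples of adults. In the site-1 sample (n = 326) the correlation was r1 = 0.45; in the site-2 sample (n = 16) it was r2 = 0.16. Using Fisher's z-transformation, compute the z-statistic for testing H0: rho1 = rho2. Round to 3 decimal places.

Fisher z-transforms: z1 = atanh(0.45) = 0.484700, z2 = atanh(0.16) = 0.161387; difference d = 0.323313
Var(d) = 1/323 + 1/13 = 0.0030960 + 0.0769231 = 0.0800191
z = d/√Var(d) = 0.323313 / √0.0800191 = 0.323313 / 0.282876 = 1.143

1.143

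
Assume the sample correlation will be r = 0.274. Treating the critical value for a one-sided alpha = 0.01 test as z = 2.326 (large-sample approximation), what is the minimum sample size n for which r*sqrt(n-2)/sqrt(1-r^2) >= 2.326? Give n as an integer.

69

Need r·√(n−2)/√(1−r²) ≥ 2.326
√(n−2) ≥ 2.326·√(1−0.075076) / 0.274 = 2.326·0.961730 / 0.274 = 8.1642
n−2 ≥ 66.6542  ⇒  n ≥ 68.6542
Smallest integer n = 69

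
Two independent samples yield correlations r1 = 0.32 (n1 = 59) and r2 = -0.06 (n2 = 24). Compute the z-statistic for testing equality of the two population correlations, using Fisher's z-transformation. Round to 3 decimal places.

1.531

z1 = atanh(0.32) = 0.331647,  z2 = atanh(-0.06) = -0.060072
SE = √(1/(n1−3) + 1/(n2−3)) = √(1/56 + 1/21) = √(0.0178571 + 0.0476190) = √0.0654761 = 0.255883
z = (z1 − z2)/SE = (0.331647 − (-0.060072)) / 0.255883 = 0.391719 / 0.255883 = 1.531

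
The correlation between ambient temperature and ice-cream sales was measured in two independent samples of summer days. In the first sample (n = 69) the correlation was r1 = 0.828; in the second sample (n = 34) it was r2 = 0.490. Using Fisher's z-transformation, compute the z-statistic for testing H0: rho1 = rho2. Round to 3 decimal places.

2.965

z1 = atanh(0.828) = 1.181742,  z2 = atanh(0.490) = 0.536060
SE = √(1/(n1−3) + 1/(n2−3)) = √(1/66 + 1/31) = √(0.0151515 + 0.0322581) = √0.0474096 = 0.217737
z = (z1 − z2)/SE = (1.181742 − 0.536060) / 0.217737 = 0.645682 / 0.217737 = 2.965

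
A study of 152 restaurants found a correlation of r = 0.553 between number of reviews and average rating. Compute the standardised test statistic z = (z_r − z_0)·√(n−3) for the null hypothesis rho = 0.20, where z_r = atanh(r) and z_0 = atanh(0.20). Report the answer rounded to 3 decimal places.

5.126

z_r = atanh(0.553) = 0.622693,  z_0 = atanh(0.20) = 0.202733
SE = 1/√(n−3) = 1/√149 = 0.081923
z = (z_r − z_0)/SE = (0.622693 − 0.202733) / 0.081923 = 0.419960 / 0.081923 = 5.126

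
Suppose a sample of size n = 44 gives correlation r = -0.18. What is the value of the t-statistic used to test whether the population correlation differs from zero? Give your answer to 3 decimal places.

t = r·√(n−2) / √(1−r²) with r = -0.18, n = 44
  = -0.18·√42 / √(1 − 0.0324)
  = -0.18·6.480741 / 0.983667
  = -1.166533 / 0.983667 = -1.186

-1.186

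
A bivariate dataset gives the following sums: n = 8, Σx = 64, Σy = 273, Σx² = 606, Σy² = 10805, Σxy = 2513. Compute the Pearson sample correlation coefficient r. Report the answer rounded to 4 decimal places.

0.8794

Numerator: nΣxy − (Σx)(Σy) = 8·2513 − (64)(273) = 2632
Denominator: √[(nΣx²−(Σx)²)(nΣy²−(Σy)²)]
  nΣx²−(Σx)² = 8·606 − 4096 = 752;  nΣy²−(Σy)² = 8·10805 − 74529 = 11911
  √(752·11911) = √8957072 = 2992.8368
r = 2632 / 2992.8368 = 0.8794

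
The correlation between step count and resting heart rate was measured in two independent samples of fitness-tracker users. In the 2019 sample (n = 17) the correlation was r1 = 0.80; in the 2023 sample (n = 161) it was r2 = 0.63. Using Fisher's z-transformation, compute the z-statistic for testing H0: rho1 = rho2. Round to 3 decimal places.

z1 = atanh(0.80) = 1.098612,  z2 = atanh(0.63) = 0.741416
SE = √(1/(n1−3) + 1/(n2−3)) = √(1/14 + 1/158) = √(0.0714286 + 0.0063291) = √0.0777577 = 0.278851
z = (z1 − z2)/SE = (1.098612 − 0.741416) / 0.278851 = 0.357196 / 0.278851 = 1.281

1.281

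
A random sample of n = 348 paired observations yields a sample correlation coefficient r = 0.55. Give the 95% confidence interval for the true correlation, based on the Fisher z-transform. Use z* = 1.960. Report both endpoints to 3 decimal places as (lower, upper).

(0.472, 0.619)

Fisher z: z_r = atanh(r) = ½·ln((1+0.55)/(1−0.55)) = 0.618381
SE(z) = 1/√(n−3) = 1/√345 = 0.053838
95% ⇒ z* = 1.960; margin = 1.960·0.053838 = 0.105522
CI on z-scale: (0.512859, 0.723903)
Back-transform: tanh(0.512859) = 0.472170, tanh(0.723903) = 0.619321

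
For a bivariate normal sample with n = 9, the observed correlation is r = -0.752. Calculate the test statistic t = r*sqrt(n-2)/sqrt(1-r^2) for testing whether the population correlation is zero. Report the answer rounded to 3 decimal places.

t = r·√(n−2) / √(1−r²) with r = -0.752, n = 9
  = -0.752·√7 / √(1 − 0.565504)
  = -0.752·2.645751 / 0.659163
  = -1.989605 / 0.659163 = -3.018

-3.018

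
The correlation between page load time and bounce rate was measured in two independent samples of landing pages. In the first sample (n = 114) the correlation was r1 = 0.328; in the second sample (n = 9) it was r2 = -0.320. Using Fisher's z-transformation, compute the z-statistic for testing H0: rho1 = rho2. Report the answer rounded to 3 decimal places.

1.604

z1 = atanh(0.328) = 0.340585,  z2 = atanh(-0.320) = -0.331647
SE = √(1/(n1−3) + 1/(n2−3)) = √(1/111 + 1/6) = √(0.0090090 + 0.1666667) = √0.1756757 = 0.419137
z = (z1 − z2)/SE = (0.340585 − (-0.331647)) / 0.419137 = 0.672232 / 0.419137 = 1.604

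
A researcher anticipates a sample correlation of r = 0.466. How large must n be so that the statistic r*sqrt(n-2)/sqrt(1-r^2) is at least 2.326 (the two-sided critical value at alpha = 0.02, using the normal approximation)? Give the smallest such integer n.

22

r√(n−2)/√(1−r²) ≥ 2.326  ⇔  n−2 ≥ (2.326)²·(1−r²)/r²
(1−r²)/r² = (1−0.217156)/0.217156 = 3.6050
n ≥ 2 + 5.410276·3.6050 = 2 + 19.5040 = 21.5040
⌈21.5040⌉ = 22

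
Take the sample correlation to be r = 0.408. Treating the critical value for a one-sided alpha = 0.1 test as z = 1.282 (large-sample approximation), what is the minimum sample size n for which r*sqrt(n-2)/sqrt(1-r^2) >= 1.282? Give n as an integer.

r√(n−2)/√(1−r²) ≥ 1.282  ⇔  n−2 ≥ (1.282)²·(1−r²)/r²
(1−r²)/r² = (1−0.166464)/0.166464 = 5.0073
n ≥ 2 + 1.643524·5.0073 = 2 + 8.2296 = 10.2296
⌈10.2296⌉ = 11

11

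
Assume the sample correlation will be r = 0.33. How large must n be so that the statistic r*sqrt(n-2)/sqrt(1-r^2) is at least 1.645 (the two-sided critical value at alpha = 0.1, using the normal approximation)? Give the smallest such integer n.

Need r·√(n−2)/√(1−r²) ≥ 1.645
√(n−2) ≥ 1.645·√(1−0.1089) / 0.33 = 1.645·0.943981 / 0.33 = 4.7056
n−2 ≥ 22.1427  ⇒  n ≥ 24.1427
Smallest integer n = 25

25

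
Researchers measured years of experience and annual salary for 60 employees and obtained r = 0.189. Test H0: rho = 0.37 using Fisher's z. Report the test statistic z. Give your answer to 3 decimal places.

-1.488

z_r = atanh(0.189) = 0.191300,  z_0 = atanh(0.37) = 0.388423
SE = 1/√(n−3) = 1/√57 = 0.132453
z = (z_r − z_0)/SE = (0.191300 − 0.388423) / 0.132453 = -0.197123 / 0.132453 = -1.488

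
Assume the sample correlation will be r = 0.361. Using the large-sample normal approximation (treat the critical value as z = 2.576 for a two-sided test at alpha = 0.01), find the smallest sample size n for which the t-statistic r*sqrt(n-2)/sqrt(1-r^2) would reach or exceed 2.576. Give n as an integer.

r√(n−2)/√(1−r²) ≥ 2.576  ⇔  n−2 ≥ (2.576)²·(1−r²)/r²
(1−r²)/r² = (1−0.130321)/0.130321 = 6.6734
n ≥ 2 + 6.635776·6.6734 = 2 + 44.2832 = 46.2832
⌈46.2832⌉ = 47

47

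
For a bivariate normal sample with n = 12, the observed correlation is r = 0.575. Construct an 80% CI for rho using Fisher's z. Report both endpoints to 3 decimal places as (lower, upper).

Fisher z: z_r = atanh(r) = ½·ln((1+0.575)/(1−0.575)) = 0.654961
SE(z) = 1/√(n−3) = 1/√9 = 0.333333
80% ⇒ z* = 1.282; margin = 1.282·0.333333 = 0.427333
CI on z-scale: (0.227628, 1.082294)
Back-transform: tanh(0.227628) = 0.223776, tanh(1.082294) = 0.794048

(0.224, 0.794)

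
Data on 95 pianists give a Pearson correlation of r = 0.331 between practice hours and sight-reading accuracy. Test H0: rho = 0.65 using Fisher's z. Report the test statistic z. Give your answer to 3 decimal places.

-4.137

Fisher z: atanh(0.331) = 0.343951, atanh(0.65) = 0.775299
z = (z_r − z_0)·√(n−3) = (0.343951 − 0.775299)·√92 = -0.431348 · 9.591663 = -4.137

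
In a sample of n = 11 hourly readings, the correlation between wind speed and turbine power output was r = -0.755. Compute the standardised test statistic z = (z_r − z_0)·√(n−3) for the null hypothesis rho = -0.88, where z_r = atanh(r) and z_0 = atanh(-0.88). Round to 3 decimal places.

z_r = atanh(-0.755) = -0.984483,  z_0 = atanh(-0.88) = -1.375768
SE = 1/√(n−3) = 1/√8 = 0.353553
z = (z_r − z_0)/SE = (-0.984483 − (-1.375768)) / 0.353553 = 0.391285 / 0.353553 = 1.107

1.107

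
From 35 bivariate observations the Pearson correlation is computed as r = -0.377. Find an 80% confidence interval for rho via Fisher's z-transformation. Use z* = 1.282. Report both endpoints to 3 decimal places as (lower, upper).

(-0.553, -0.168)

Fisher z: z_r = atanh(r) = ½·ln((1+(-0.377))/(1−(-0.377))) = -0.396558
SE(z) = 1/√(n−3) = 1/√32 = 0.176777
80% ⇒ z* = 1.282; margin = 1.282·0.176777 = 0.226628
CI on z-scale: (-0.623186, -0.169930)
Back-transform: tanh(-0.623186) = -0.553342, tanh(-0.169930) = -0.168313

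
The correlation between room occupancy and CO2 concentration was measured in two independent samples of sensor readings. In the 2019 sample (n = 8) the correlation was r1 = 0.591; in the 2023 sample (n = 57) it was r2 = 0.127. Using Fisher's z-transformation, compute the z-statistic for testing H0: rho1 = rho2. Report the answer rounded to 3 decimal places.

1.180

z1 = atanh(0.591) = 0.679201,  z2 = atanh(0.127) = 0.127689
SE = √(1/(n1−3) + 1/(n2−3)) = √(1/5 + 1/54) = √(0.2000000 + 0.0185185) = √0.2185185 = 0.467460
z = (z1 − z2)/SE = (0.679201 − 0.127689) / 0.467460 = 0.551512 / 0.467460 = 1.180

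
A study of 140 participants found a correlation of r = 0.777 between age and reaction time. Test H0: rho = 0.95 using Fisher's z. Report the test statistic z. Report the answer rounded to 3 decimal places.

Fisher z: atanh(0.777) = 1.037755, atanh(0.95) = 1.831781
z = (z_r − z_0)·√(n−3) = (1.037755 − 1.831781)·√137 = -0.794026 · 11.704700 = -9.294

-9.294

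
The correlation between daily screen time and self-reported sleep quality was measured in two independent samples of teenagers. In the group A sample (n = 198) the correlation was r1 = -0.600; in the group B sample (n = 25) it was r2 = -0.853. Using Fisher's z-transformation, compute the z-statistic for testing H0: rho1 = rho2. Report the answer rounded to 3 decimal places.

Fisher z-transforms: z1 = atanh(-0.600) = -0.693147, z2 = atanh(-0.853) = -1.267064; difference d = 0.573917
Var(d) = 1/195 + 1/22 = 0.0051282 + 0.0454545 = 0.0505827
z = d/√Var(d) = 0.573917 / √0.0505827 = 0.573917 / 0.224906 = 2.552

2.552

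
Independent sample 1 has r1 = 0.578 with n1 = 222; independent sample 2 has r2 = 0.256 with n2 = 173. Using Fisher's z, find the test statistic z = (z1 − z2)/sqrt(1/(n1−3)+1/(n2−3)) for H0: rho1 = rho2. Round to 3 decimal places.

3.890

z1 = atanh(0.578) = 0.659454,  z2 = atanh(0.256) = 0.261823
SE = √(1/(n1−3) + 1/(n2−3)) = √(1/219 + 1/170) = √(0.0045662 + 0.0058824) = √0.0104486 = 0.102218
z = (z1 − z2)/SE = (0.659454 − 0.261823) / 0.102218 = 0.397631 / 0.102218 = 3.890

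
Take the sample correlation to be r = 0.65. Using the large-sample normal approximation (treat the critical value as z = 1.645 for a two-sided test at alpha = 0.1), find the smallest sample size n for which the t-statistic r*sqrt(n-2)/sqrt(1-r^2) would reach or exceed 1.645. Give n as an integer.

6

Need r·√(n−2)/√(1−r²) ≥ 1.645
√(n−2) ≥ 1.645·√(1−0.4225) / 0.65 = 1.645·0.759934 / 0.65 = 1.9232
n−2 ≥ 3.6987  ⇒  n ≥ 5.6987
Smallest integer n = 6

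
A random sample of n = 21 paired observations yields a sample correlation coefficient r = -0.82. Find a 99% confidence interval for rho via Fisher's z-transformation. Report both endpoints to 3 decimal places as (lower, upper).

z_r = atanh(-0.82) = -1.156817;  SE = 1/√(n−3) = 1/√18 = 0.235702
z-limits: -1.156817 ± 2.576·0.235702 = -1.156817 ± 0.607168 = [-1.763985, -0.549649]
ρ-limits: (tanh -1.763985, tanh -0.549649) = (-0.943, -0.500)

(-0.943, -0.500)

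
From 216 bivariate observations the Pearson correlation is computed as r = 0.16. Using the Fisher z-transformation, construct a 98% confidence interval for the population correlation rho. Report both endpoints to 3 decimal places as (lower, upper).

(0.002, 0.310)

z_r = atanh(0.16) = 0.161387;  SE = 1/√(n−3) = 1/√213 = 0.068519
z-limits: 0.161387 ± 2.326·0.068519 = 0.161387 ± 0.159375 = [0.002012, 0.320762]
ρ-limits: (tanh 0.002012, tanh 0.320762) = (0.002, 0.310)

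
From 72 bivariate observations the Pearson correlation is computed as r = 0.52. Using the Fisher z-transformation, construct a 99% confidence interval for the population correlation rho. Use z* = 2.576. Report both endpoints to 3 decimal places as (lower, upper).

(0.260, 0.710)

z_r = atanh(0.52) = 0.576340;  SE = 1/√(n−3) = 1/√69 = 0.120386
z-limits: 0.576340 ± 2.576·0.120386 = 0.576340 ± 0.310114 = [0.266226, 0.886454]
ρ-limits: (tanh 0.266226, tanh 0.886454) = (0.260, 0.710)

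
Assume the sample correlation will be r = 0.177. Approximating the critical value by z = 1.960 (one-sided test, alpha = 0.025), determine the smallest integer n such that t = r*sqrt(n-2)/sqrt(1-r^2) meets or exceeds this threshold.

r√(n−2)/√(1−r²) ≥ 1.960  ⇔  n−2 ≥ (1.960)²·(1−r²)/r²
(1−r²)/r² = (1−0.031329)/0.031329 = 30.9193
n ≥ 2 + 3.8416·30.9193 = 2 + 118.7796 = 120.7796
⌈120.7796⌉ = 121

121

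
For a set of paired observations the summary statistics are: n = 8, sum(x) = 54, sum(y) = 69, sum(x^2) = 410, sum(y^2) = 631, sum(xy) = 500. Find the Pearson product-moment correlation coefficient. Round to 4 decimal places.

S_xy = nΣxy − ΣxΣy = 8·500 − 54·69 = 4000 − 3726 = 274
S_xx = nΣx² − (Σx)² = 8·410 − 54² = 3280 − 2916 = 364
S_yy = nΣy² − (Σy)² = 8·631 − 69² = 5048 − 4761 = 287
r = S_xy / √(S_xx·S_yy) = 274 / √(364·287) = 274 / √104468 = 274 / 323.2151 = 0.8477

0.8477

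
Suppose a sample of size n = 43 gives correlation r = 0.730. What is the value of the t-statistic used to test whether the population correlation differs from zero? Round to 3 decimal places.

6.839

t = r·√(n−2) / √(1−r²) with r = 0.730, n = 43
  = 0.730·√41 / √(1 − 0.532900)
  = 0.730·6.403124 / 0.683447
  = 4.674281 / 0.683447 = 6.839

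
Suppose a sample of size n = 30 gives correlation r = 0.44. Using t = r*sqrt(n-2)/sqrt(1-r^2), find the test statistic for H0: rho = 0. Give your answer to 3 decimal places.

2.593

1 − r² = 1 − 0.1936 = 0.8064;  √(1−r²) = 0.897998
√(n−2) = √28 = 5.291503
t = r·√(n−2)/√(1−r²) = 0.44 · 5.291503 / 0.897998 = 2.593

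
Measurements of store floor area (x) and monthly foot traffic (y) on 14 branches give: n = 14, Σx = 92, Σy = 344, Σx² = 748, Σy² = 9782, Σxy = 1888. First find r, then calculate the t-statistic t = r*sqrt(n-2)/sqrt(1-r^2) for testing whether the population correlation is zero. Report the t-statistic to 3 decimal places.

-5.667

S_xy = nΣxy − ΣxΣy = 14·1888 − 92·344 = 26432 − 31648 = -5216
S_xx = nΣx² − (Σx)² = 14·748 − 92² = 10472 − 8464 = 2008
S_yy = nΣy² − (Σy)² = 14·9782 − 344² = 136948 − 118336 = 18612
r = S_xy / √(S_xx·S_yy) = -5216 / √(2008·18612) = -5216 / √37372896 = -5216 / 6113.3375 = -0.8532
t = r·√(n−2)/√(1−r²) = -0.8532·√12 / √(1−0.727950) = -2.955571 / 0.521584 = -5.667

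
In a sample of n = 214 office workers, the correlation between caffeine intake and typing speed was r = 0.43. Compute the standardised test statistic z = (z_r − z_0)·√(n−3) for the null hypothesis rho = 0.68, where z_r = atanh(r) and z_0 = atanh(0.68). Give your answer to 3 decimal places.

-5.363

Fisher z: atanh(0.43) = 0.459897, atanh(0.68) = 0.829114
z = (z_r − z_0)·√(n−3) = (0.459897 − 0.829114)·√211 = -0.369217 · 14.525839 = -5.363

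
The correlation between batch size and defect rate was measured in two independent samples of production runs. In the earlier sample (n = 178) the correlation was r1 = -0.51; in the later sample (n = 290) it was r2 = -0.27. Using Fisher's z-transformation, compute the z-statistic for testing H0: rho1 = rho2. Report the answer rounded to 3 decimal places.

Fisher z-transforms: z1 = atanh(-0.51) = -0.562730, z2 = atanh(-0.27) = -0.276864; difference d = -0.285866
Var(d) = 1/175 + 1/287 = 0.0057143 + 0.0034843 = 0.0091986
z = d/√Var(d) = -0.285866 / √0.0091986 = -0.285866 / 0.095909 = -2.981

-2.981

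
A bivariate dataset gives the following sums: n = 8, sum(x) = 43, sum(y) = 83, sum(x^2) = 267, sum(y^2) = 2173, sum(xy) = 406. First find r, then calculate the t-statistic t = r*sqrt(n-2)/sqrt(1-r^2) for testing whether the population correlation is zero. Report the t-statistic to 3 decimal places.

Numerator: nΣxy − (Σx)(Σy) = 8·406 − (43)(83) = -321
Denominator: √[(nΣx²−(Σx)²)(nΣy²−(Σy)²)]
  nΣx²−(Σx)² = 8·267 − 1849 = 287;  nΣy²−(Σy)² = 8·2173 − 6889 = 10495
  √(287·10495) = √3012065 = 1735.5302
r = -321 / 1735.5302 = -0.1850
t = r·√(n−2)/√(1−r²) = -0.1850·√6 / √(1−0.034225) = -0.453156 / 0.982739 = -0.461

-0.461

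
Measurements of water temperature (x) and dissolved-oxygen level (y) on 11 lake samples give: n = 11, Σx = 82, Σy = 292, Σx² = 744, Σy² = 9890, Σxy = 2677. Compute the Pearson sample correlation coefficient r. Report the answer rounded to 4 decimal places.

0.9390

Numerator: nΣxy − (Σx)(Σy) = 11·2677 − (82)(292) = 5503
Denominator: √[(nΣx²−(Σx)²)(nΣy²−(Σy)²)]
  nΣx²−(Σx)² = 11·744 − 6724 = 1460;  nΣy²−(Σy)² = 11·9890 − 85264 = 23526
  √(1460·23526) = √34347960 = 5860.7133
r = 5503 / 5860.7133 = 0.9390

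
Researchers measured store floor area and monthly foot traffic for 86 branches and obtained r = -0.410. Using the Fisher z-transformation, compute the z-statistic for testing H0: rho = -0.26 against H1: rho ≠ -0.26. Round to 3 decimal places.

-1.544

z_r = atanh(-0.410) = -0.435611,  z_0 = atanh(-0.26) = -0.266108
SE = 1/√(n−3) = 1/√83 = 0.109764
z = (z_r − z_0)/SE = (-0.435611 − (-0.266108)) / 0.109764 = -0.169503 / 0.109764 = -1.544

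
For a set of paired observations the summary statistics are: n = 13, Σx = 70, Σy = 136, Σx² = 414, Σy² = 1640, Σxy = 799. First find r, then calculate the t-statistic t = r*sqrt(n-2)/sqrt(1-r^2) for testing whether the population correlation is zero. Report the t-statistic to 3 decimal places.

S_xy = nΣxy − ΣxΣy = 13·799 − 70·136 = 10387 − 9520 = 867
S_xx = nΣx² − (Σx)² = 13·414 − 70² = 5382 − 4900 = 482
S_yy = nΣy² − (Σy)² = 13·1640 − 136² = 21320 − 18496 = 2824
r = S_xy / √(S_xx·S_yy) = 867 / √(482·2824) = 867 / √1361168 = 867 / 1166.6910 = 0.7431
t = r·√(n−2)/√(1−r²) = 0.7431·√11 / √(1−0.552198) = 2.464584 / 0.669180 = 3.683

3.683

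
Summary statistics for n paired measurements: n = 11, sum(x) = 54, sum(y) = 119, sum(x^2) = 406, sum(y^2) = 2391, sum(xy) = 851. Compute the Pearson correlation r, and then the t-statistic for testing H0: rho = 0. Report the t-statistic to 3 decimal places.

S_xy = nΣxy − ΣxΣy = 11·851 − 54·119 = 9361 − 6426 = 2935
S_xx = nΣx² − (Σx)² = 11·406 − 54² = 4466 − 2916 = 1550
S_yy = nΣy² − (Σy)² = 11·2391 − 119² = 26301 − 14161 = 12140
r = S_xy / √(S_xx·S_yy) = 2935 / √(1550·12140) = 2935 / √18817000 = 2935 / 4337.8566 = 0.6766
t = r·√(n−2)/√(1−r²) = 0.6766·√9 / √(1−0.457788) = 2.029800 / 0.736350 = 2.757

2.757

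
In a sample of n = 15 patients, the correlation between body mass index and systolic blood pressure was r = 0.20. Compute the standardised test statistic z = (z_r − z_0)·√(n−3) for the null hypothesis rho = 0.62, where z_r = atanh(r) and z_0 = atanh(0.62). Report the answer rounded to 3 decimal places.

Fisher z: atanh(0.20) = 0.202733, atanh(0.62) = 0.725005
z = (z_r − z_0)·√(n−3) = (0.202733 − 0.725005)·√12 = -0.522272 · 3.464102 = -1.809

-1.809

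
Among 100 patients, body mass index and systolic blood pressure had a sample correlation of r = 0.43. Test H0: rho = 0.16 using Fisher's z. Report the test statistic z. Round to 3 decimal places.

2.940

z_r = atanh(0.43) = 0.459897,  z_0 = atanh(0.16) = 0.161387
SE = 1/√(n−3) = 1/√97 = 0.101535
z = (z_r − z_0)/SE = (0.459897 − 0.161387) / 0.101535 = 0.298510 / 0.101535 = 2.940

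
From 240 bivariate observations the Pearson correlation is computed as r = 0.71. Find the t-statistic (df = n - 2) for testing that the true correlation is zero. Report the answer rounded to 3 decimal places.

1 − r² = 1 − 0.5041 = 0.4959;  √(1−r²) = 0.704202
√(n−2) = √238 = 15.427249
t = r·√(n−2)/√(1−r²) = 0.71 · 15.427249 / 0.704202 = 15.554

15.554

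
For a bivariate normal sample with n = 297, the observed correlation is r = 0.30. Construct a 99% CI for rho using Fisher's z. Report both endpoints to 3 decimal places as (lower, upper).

Fisher z: z_r = atanh(r) = ½·ln((1+0.30)/(1−0.30)) = 0.309520
SE(z) = 1/√(n−3) = 1/√294 = 0.058321
99% ⇒ z* = 2.576; margin = 2.576·0.058321 = 0.150235
CI on z-scale: (0.159285, 0.459755)
Back-transform: tanh(0.159285) = 0.157951, tanh(0.459755) = 0.429885

(0.158, 0.430)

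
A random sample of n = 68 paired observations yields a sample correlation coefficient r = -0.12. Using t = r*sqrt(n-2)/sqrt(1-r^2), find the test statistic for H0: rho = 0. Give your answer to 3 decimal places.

-0.982

t = r·√(n−2) / √(1−r²) with r = -0.12, n = 68
  = -0.12·√66 / √(1 − 0.0144)
  = -0.12·8.124038 / 0.992774
  = -0.974885 / 0.992774 = -0.982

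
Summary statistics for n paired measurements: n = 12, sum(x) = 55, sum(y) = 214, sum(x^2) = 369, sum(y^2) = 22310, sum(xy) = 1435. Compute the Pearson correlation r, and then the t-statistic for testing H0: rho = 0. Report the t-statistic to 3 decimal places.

S_xy = nΣxy − ΣxΣy = 12·1435 − 55·214 = 17220 − 11770 = 5450
S_xx = nΣx² − (Σx)² = 12·369 − 55² = 4428 − 3025 = 1403
S_yy = nΣy² − (Σy)² = 12·22310 − 214² = 267720 − 45796 = 221924
r = S_xy / √(S_xx·S_yy) = 5450 / √(1403·221924) = 5450 / √311359372 = 5450 / 17645.3782 = 0.3089
t = r·√(n−2)/√(1−r²) = 0.3089·√10 / √(1−0.095419) = 0.976828 / 0.951095 = 1.027

1.027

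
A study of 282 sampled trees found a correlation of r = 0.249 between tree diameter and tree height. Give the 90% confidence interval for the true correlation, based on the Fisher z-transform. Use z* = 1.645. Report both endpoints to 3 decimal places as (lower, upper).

(0.155, 0.339)

z_r = atanh(0.249) = 0.254346;  SE = 1/√(n−3) = 1/√279 = 0.059868
z-limits: 0.254346 ± 1.645·0.059868 = 0.254346 ± 0.098483 = [0.155863, 0.352829]
ρ-limits: (tanh 0.155863, tanh 0.352829) = (0.155, 0.339)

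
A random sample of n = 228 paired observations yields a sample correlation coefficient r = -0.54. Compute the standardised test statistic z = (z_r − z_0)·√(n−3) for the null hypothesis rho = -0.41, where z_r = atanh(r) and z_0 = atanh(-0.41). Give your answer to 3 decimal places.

-2.528

z_r = atanh(-0.54) = -0.604156,  z_0 = atanh(-0.41) = -0.435611
SE = 1/√(n−3) = 1/√225 = 0.066667
z = (z_r − z_0)/SE = (-0.604156 − (-0.435611)) / 0.066667 = -0.168545 / 0.066667 = -2.528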